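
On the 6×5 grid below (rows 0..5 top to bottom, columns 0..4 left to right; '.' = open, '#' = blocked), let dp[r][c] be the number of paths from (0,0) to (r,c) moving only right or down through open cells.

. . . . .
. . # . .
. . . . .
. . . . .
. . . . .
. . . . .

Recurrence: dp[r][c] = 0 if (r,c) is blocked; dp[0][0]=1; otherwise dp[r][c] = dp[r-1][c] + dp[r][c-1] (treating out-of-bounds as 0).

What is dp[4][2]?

r\c   0   1   2   3   4
  0   1   1   1   1   1
  1   1   2   0   1   2
  2   1   3   3   4   6
  3   1   4   7  11  17
  4   1   5  12  23  40
  5   1   6  18  41  81

12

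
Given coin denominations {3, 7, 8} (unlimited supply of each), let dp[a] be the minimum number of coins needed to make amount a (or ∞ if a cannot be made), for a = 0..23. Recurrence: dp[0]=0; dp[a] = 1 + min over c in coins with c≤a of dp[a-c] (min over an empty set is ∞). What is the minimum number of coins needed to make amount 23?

 a  0  1  2  3  4  5  6  7  8  9 10 11 12 13 14 15 16 17 18 19 20 21 22 23
dp  0  -  -  1  -  -  2  1  1  3  2  2  4  3  2  2  2  3  3  3  4  3  3  3
(- denotes ∞ / unreachable)

3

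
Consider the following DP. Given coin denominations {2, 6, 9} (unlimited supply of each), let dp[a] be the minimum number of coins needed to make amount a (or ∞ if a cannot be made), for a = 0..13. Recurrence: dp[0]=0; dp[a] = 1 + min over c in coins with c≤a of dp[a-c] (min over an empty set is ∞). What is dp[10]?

 a  0  1  2  3  4  5  6  7  8  9 10 11 12 13
dp  0  -  1  -  2  -  1  -  2  1  3  2  2  3
(- denotes ∞ / unreachable)

3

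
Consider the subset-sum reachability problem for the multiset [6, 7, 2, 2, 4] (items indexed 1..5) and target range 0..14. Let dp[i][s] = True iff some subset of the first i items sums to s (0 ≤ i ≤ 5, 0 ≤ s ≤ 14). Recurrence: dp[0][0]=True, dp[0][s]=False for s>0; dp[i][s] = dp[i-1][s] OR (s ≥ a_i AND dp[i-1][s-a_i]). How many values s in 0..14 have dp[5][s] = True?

i\s   0   1   2   3   4   5   6   7   8   9  10  11  12  13  14
  0   T   F   F   F   F   F   F   F   F   F   F   F   F   F   F
  1   T   F   F   F   F   F   T   F   F   F   F   F   F   F   F
  2   T   F   F   F   F   F   T   T   F   F   F   F   F   T   F
  3   T   F   T   F   F   F   T   T   T   T   F   F   F   T   F
  4   T   F   T   F   T   F   T   T   T   T   T   T   F   T   F
  5   T   F   T   F   T   F   T   T   T   T   T   T   T   T   T

12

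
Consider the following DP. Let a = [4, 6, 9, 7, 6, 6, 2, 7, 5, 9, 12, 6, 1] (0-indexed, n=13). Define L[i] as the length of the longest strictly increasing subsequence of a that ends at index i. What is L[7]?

   i    0    1    2    3    4    5    6    7    8    9   10   11   12
a[i]    4    6    9    7    6    6    2    7    5    9   12    6    1
L[i]    1    2    3    3    2    2    1    3    2    4    5    3    1

3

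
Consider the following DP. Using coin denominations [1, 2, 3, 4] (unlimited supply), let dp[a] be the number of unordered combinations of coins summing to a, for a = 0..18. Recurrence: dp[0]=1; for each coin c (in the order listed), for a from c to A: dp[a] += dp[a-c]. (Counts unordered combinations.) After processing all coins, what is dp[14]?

after  coin     0     1     2     3     4     5     6     7     8     9    10    11    12    13    14    15    16    17    18
          1     1     1     1     1     1     1     1     1     1     1     1     1     1     1     1     1     1     1     1
          2     1     1     2     2     3     3     4     4     5     5     6     6     7     7     8     8     9     9    10
          3     1     1     2     3     4     5     7     8    10    12    14    16    19    21    24    27    30    33    37
          4     1     1     2     3     5     6     9    11    15    18    23    27    34    39    47    54    64    72    84

47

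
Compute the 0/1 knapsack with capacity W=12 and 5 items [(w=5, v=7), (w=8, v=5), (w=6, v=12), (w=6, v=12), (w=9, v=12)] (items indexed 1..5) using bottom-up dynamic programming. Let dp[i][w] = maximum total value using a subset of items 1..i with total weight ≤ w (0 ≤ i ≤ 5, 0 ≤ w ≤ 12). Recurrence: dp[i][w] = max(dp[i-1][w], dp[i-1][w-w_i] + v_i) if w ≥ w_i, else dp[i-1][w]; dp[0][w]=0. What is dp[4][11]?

19

i\w   0   1   2   3   4   5   6   7   8   9  10  11  12
  0   0   0   0   0   0   0   0   0   0   0   0   0   0
  1   0   0   0   0   0   7   7   7   7   7   7   7   7
  2   0   0   0   0   0   7   7   7   7   7   7   7   7
  3   0   0   0   0   0   7  12  12  12  12  12  19  19
  4   0   0   0   0   0   7  12  12  12  12  12  19  24
  5   0   0   0   0   0   7  12  12  12  12  12  19  24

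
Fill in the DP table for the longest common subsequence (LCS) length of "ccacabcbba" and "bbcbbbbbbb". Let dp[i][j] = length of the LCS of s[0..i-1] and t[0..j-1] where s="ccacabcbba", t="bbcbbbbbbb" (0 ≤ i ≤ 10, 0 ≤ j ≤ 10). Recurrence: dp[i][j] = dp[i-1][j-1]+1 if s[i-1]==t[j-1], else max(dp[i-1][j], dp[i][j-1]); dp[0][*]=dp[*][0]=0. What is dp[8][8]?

   ''  b  b  c  b  b  b  b  b  b  b
''  0  0  0  0  0  0  0  0  0  0  0
 c  0  0  0  1  1  1  1  1  1  1  1
 c  0  0  0  1  1  1  1  1  1  1  1
 a  0  0  0  1  1  1  1  1  1  1  1
 c  0  0  0  1  1  1  1  1  1  1  1
 a  0  0  0  1  1  1  1  1  1  1  1
 b  0  1  1  1  2  2  2  2  2  2  2
 c  0  1  1  2  2  2  2  2  2  2  2
 b  0  1  2  2  3  3  3  3  3  3  3
 b  0  1  2  2  3  4  4  4  4  4  4
 a  0  1  2  2  3  4  4  4  4  4  4

3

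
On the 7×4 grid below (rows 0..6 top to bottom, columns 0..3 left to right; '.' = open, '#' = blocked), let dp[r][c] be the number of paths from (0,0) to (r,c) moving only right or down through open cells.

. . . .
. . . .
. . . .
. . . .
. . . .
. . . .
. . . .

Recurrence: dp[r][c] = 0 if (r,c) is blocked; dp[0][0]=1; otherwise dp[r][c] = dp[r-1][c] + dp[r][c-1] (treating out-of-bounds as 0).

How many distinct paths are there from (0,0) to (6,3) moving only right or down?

84

r\c   0   1   2   3
  0   1   1   1   1
  1   1   2   3   4
  2   1   3   6  10
  3   1   4  10  20
  4   1   5  15  35
  5   1   6  21  56
  6   1   7  28  84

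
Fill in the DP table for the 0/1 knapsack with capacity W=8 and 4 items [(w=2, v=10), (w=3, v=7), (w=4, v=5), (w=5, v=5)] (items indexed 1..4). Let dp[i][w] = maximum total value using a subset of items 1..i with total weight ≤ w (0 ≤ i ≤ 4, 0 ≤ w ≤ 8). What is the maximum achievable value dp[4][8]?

17

i\w   0   1   2   3   4   5   6   7   8
  0   0   0   0   0   0   0   0   0   0
  1   0   0  10  10  10  10  10  10  10
  2   0   0  10  10  10  17  17  17  17
  3   0   0  10  10  10  17  17  17  17
  4   0   0  10  10  10  17  17  17  17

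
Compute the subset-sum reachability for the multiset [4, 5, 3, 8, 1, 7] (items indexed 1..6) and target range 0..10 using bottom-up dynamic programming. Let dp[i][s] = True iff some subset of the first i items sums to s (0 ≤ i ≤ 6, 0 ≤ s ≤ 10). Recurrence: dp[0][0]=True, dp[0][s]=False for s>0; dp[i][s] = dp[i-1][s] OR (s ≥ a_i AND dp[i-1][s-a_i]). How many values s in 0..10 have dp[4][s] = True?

7

i\s   0   1   2   3   4   5   6   7   8   9  10
  0   T   F   F   F   F   F   F   F   F   F   F
  1   T   F   F   F   T   F   F   F   F   F   F
  2   T   F   F   F   T   T   F   F   F   T   F
  3   T   F   F   T   T   T   F   T   T   T   F
  4   T   F   F   T   T   T   F   T   T   T   F
  5   T   T   F   T   T   T   T   T   T   T   T
  6   T   T   F   T   T   T   T   T   T   T   T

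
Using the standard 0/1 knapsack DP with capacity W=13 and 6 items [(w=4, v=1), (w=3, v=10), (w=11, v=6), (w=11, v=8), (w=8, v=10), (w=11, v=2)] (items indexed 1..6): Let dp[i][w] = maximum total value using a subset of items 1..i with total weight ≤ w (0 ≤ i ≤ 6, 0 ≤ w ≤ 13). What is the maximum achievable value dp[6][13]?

i\w   0   1   2   3   4   5   6   7   8   9  10  11  12  13
  0   0   0   0   0   0   0   0   0   0   0   0   0   0   0
  1   0   0   0   0   1   1   1   1   1   1   1   1   1   1
  2   0   0   0  10  10  10  10  11  11  11  11  11  11  11
  3   0   0   0  10  10  10  10  11  11  11  11  11  11  11
  4   0   0   0  10  10  10  10  11  11  11  11  11  11  11
  5   0   0   0  10  10  10  10  11  11  11  11  20  20  20
  6   0   0   0  10  10  10  10  11  11  11  11  20  20  20

20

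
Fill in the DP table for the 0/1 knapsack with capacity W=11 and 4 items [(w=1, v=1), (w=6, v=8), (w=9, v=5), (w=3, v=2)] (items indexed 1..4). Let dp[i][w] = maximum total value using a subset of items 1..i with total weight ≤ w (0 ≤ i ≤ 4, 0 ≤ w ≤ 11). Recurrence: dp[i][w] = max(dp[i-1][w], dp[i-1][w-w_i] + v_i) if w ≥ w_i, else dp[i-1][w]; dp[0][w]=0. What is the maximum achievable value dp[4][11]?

11

i\w   0   1   2   3   4   5   6   7   8   9  10  11
  0   0   0   0   0   0   0   0   0   0   0   0   0
  1   0   1   1   1   1   1   1   1   1   1   1   1
  2   0   1   1   1   1   1   8   9   9   9   9   9
  3   0   1   1   1   1   1   8   9   9   9   9   9
  4   0   1   1   2   3   3   8   9   9  10  11  11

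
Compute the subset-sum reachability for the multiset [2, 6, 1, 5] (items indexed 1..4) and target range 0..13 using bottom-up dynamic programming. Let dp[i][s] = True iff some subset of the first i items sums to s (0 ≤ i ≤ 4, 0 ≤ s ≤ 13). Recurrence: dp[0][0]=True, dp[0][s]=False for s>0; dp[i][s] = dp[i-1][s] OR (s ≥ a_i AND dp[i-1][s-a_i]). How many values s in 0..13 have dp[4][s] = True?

i\s   0   1   2   3   4   5   6   7   8   9  10  11  12  13
  0   T   F   F   F   F   F   F   F   F   F   F   F   F   F
  1   T   F   T   F   F   F   F   F   F   F   F   F   F   F
  2   T   F   T   F   F   F   T   F   T   F   F   F   F   F
  3   T   T   T   T   F   F   T   T   T   T   F   F   F   F
  4   T   T   T   T   F   T   T   T   T   T   F   T   T   T

12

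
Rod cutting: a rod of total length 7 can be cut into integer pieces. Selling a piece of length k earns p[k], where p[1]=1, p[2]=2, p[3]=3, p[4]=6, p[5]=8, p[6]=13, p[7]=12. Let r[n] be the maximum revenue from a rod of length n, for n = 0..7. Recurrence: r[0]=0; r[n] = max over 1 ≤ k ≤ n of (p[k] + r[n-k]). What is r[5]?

8

   n    0    1    2    3    4    5    6    7
r[n]    0    1    2    3    6    8   13   14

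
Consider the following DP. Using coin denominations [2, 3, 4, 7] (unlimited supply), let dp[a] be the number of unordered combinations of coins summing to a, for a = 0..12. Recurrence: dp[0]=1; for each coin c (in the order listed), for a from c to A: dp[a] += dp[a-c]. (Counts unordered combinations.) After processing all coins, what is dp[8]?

after  coin     0     1     2     3     4     5     6     7     8     9    10    11    12
          2     1     0     1     0     1     0     1     0     1     0     1     0     1
          3     1     0     1     1     1     1     2     1     2     2     2     2     3
          4     1     0     1     1     2     1     3     2     4     3     5     4     7
          7     1     0     1     1     2     1     3     3     4     4     6     6     8

4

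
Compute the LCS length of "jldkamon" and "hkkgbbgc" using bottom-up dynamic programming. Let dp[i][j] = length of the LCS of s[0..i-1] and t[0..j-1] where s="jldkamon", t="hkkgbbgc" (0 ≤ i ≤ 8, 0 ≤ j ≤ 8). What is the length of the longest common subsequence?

   ''  h  k  k  g  b  b  g  c
''  0  0  0  0  0  0  0  0  0
 j  0  0  0  0  0  0  0  0  0
 l  0  0  0  0  0  0  0  0  0
 d  0  0  0  0  0  0  0  0  0
 k  0  0  1  1  1  1  1  1  1
 a  0  0  1  1  1  1  1  1  1
 m  0  0  1  1  1  1  1  1  1
 o  0  0  1  1  1  1  1  1  1
 n  0  0  1  1  1  1  1  1  1

1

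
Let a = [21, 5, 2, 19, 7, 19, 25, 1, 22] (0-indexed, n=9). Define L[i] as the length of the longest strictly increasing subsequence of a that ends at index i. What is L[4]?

   i    0    1    2    3    4    5    6    7    8
a[i]   21    5    2   19    7   19   25    1   22
L[i]    1    1    1    2    2    3    4    1    4

2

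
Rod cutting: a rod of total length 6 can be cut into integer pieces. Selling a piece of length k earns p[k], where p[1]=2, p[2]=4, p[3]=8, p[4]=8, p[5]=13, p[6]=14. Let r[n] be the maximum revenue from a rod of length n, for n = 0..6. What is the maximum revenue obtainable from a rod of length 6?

   n    0    1    2    3    4    5    6
r[n]    0    2    4    8   10   13   16

16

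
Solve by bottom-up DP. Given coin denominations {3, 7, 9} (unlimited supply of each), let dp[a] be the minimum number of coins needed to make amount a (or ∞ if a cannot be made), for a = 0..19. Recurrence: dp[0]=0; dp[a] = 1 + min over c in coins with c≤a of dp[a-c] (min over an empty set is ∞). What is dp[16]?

 a  0  1  2  3  4  5  6  7  8  9 10 11 12 13 14 15 16 17 18 19
dp  0  -  -  1  -  -  2  1  -  1  2  -  2  3  2  3  2  3  2  3
(- denotes ∞ / unreachable)

2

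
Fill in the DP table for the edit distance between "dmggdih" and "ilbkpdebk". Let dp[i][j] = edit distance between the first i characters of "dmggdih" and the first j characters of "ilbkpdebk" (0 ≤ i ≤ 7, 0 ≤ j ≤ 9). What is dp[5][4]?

   ''  i  l  b  k  p  d  e  b  k
''  0  1  2  3  4  5  6  7  8  9
 d  1  1  2  3  4  5  5  6  7  8
 m  2  2  2  3  4  5  6  6  7  8
 g  3  3  3  3  4  5  6  7  7  8
 g  4  4  4  4  4  5  6  7  8  8
 d  5  5  5  5  5  5  5  6  7  8
 i  6  5  6  6  6  6  6  6  7  8
 h  7  6  6  7  7  7  7  7  7  8

5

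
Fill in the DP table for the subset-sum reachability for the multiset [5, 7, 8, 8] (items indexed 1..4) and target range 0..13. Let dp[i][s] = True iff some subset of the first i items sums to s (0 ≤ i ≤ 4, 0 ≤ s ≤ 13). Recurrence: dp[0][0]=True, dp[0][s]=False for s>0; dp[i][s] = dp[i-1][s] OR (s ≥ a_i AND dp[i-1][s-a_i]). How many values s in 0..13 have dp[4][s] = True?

i\s   0   1   2   3   4   5   6   7   8   9  10  11  12  13
  0   T   F   F   F   F   F   F   F   F   F   F   F   F   F
  1   T   F   F   F   F   T   F   F   F   F   F   F   F   F
  2   T   F   F   F   F   T   F   T   F   F   F   F   T   F
  3   T   F   F   F   F   T   F   T   T   F   F   F   T   T
  4   T   F   F   F   F   T   F   T   T   F   F   F   T   T

6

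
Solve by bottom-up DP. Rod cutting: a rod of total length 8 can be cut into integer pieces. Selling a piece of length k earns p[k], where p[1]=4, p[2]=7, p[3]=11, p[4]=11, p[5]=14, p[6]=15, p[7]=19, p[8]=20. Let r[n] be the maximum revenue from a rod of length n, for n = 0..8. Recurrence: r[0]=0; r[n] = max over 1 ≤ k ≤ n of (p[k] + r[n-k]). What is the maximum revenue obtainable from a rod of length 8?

32

   n    0    1    2    3    4    5    6    7    8
r[n]    0    4    8   12   16   20   24   28   32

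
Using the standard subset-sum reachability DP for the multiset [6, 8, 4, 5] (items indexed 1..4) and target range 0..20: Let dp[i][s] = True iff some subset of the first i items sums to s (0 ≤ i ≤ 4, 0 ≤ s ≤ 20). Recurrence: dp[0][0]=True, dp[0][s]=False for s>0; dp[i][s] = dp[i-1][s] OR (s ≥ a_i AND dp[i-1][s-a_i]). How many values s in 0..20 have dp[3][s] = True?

8

i\s   0   1   2   3   4   5   6   7   8   9  10  11  12  13  14  15  16  17  18  19  20
  0   T   F   F   F   F   F   F   F   F   F   F   F   F   F   F   F   F   F   F   F   F
  1   T   F   F   F   F   F   T   F   F   F   F   F   F   F   F   F   F   F   F   F   F
  2   T   F   F   F   F   F   T   F   T   F   F   F   F   F   T   F   F   F   F   F   F
  3   T   F   F   F   T   F   T   F   T   F   T   F   T   F   T   F   F   F   T   F   F
  4   T   F   F   F   T   T   T   F   T   T   T   T   T   T   T   T   F   T   T   T   F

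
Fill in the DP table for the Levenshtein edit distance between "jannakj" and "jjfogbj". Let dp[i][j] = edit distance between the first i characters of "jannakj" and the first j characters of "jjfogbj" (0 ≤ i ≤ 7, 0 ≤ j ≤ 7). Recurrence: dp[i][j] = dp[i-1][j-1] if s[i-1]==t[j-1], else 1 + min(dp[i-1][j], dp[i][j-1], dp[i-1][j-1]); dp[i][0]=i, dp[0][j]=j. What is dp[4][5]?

4

   ''  j  j  f  o  g  b  j
''  0  1  2  3  4  5  6  7
 j  1  0  1  2  3  4  5  6
 a  2  1  1  2  3  4  5  6
 n  3  2  2  2  3  4  5  6
 n  4  3  3  3  3  4  5  6
 a  5  4  4  4  4  4  5  6
 k  6  5  5  5  5  5  5  6
 j  7  6  5  6  6  6  6  5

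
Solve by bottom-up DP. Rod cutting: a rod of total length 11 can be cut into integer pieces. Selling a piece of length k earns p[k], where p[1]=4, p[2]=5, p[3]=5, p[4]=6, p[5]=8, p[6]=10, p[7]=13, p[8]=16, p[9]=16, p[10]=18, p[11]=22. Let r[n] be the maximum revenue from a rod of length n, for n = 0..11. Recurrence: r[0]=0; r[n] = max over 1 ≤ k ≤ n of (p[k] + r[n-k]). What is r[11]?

44

   n    0    1    2    3    4    5    6    7    8    9   10   11
r[n]    0    4    8   12   16   20   24   28   32   36   40   44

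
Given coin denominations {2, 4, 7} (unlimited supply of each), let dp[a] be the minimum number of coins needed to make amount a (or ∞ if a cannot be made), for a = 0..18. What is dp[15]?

 a  0  1  2  3  4  5  6  7  8  9 10 11 12 13 14 15 16 17 18
dp  0  -  1  -  1  -  2  1  2  2  3  2  3  3  2  3  3  4  3
(- denotes ∞ / unreachable)

3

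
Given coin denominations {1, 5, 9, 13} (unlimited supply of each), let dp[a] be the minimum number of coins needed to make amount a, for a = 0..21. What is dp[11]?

 a  0  1  2  3  4  5  6  7  8  9 10 11 12 13 14 15 16 17 18 19 20 21
dp  0  1  2  3  4  1  2  3  4  1  2  3  4  1  2  3  4  5  2  3  4  5

3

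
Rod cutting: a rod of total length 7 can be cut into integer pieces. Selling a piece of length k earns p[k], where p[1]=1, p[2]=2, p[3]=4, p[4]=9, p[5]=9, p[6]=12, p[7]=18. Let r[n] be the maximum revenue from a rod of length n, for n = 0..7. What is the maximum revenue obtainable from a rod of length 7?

   n    0    1    2    3    4    5    6    7
r[n]    0    1    2    4    9   10   12   18

18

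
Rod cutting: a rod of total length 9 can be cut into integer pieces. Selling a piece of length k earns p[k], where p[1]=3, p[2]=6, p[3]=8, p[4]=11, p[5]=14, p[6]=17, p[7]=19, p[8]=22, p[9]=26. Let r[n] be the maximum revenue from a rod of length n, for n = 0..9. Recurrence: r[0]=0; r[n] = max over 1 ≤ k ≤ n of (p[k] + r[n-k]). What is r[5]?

15

   n    0    1    2    3    4    5    6    7    8    9
r[n]    0    3    6    9   12   15   18   21   24   27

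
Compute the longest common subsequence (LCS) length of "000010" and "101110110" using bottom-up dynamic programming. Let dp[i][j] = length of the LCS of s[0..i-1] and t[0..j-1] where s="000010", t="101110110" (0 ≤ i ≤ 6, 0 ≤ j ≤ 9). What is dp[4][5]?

1

   ''  1  0  1  1  1  0  1  1  0
''  0  0  0  0  0  0  0  0  0  0
 0  0  0  1  1  1  1  1  1  1  1
 0  0  0  1  1  1  1  2  2  2  2
 0  0  0  1  1  1  1  2  2  2  3
 0  0  0  1  1  1  1  2  2  2  3
 1  0  1  1  2  2  2  2  3  3  3
 0  0  1  2  2  2  2  3  3  3  4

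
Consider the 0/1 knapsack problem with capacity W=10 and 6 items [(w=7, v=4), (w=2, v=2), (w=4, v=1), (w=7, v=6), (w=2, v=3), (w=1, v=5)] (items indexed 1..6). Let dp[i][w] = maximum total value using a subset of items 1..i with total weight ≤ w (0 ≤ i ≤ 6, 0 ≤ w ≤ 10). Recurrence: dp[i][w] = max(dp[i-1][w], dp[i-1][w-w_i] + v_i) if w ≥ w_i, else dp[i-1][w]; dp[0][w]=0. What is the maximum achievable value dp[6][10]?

14

i\w   0   1   2   3   4   5   6   7   8   9  10
  0   0   0   0   0   0   0   0   0   0   0   0
  1   0   0   0   0   0   0   0   4   4   4   4
  2   0   0   2   2   2   2   2   4   4   6   6
  3   0   0   2   2   2   2   3   4   4   6   6
  4   0   0   2   2   2   2   3   6   6   8   8
  5   0   0   3   3   5   5   5   6   6   9   9
  6   0   5   5   8   8  10  10  10  11  11  14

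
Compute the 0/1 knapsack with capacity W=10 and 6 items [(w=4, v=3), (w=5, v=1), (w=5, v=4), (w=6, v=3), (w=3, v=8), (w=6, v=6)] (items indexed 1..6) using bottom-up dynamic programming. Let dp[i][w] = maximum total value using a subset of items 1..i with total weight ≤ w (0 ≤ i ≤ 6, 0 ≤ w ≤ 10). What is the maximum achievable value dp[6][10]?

i\w   0   1   2   3   4   5   6   7   8   9  10
  0   0   0   0   0   0   0   0   0   0   0   0
  1   0   0   0   0   3   3   3   3   3   3   3
  2   0   0   0   0   3   3   3   3   3   4   4
  3   0   0   0   0   3   4   4   4   4   7   7
  4   0   0   0   0   3   4   4   4   4   7   7
  5   0   0   0   8   8   8   8  11  12  12  12
  6   0   0   0   8   8   8   8  11  12  14  14

14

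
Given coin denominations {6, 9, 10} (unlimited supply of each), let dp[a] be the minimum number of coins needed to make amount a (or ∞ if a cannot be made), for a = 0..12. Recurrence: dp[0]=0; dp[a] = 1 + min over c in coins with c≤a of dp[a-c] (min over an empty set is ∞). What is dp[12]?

2

 a  0  1  2  3  4  5  6  7  8  9 10 11 12
dp  0  -  -  -  -  -  1  -  -  1  1  -  2
(- denotes ∞ / unreachable)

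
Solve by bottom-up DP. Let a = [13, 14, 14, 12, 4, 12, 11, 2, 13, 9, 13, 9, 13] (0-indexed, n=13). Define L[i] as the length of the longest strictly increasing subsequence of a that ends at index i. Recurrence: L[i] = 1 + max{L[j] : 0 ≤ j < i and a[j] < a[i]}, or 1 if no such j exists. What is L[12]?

3

   i    0    1    2    3    4    5    6    7    8    9   10   11   12
a[i]   13   14   14   12    4   12   11    2   13    9   13    9   13
L[i]    1    2    2    1    1    2    2    1    3    2    3    2    3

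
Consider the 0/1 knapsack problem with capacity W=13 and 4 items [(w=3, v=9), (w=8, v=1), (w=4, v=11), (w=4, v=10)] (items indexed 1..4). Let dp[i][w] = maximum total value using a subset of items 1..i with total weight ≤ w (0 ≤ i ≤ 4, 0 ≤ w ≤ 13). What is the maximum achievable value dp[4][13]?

30

i\w   0   1   2   3   4   5   6   7   8   9  10  11  12  13
  0   0   0   0   0   0   0   0   0   0   0   0   0   0   0
  1   0   0   0   9   9   9   9   9   9   9   9   9   9   9
  2   0   0   0   9   9   9   9   9   9   9   9  10  10  10
  3   0   0   0   9  11  11  11  20  20  20  20  20  20  20
  4   0   0   0   9  11  11  11  20  21  21  21  30  30  30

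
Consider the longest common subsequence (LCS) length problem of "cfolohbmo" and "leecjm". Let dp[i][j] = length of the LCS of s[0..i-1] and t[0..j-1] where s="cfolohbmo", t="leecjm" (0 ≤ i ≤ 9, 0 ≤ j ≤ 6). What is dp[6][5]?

   ''  l  e  e  c  j  m
''  0  0  0  0  0  0  0
 c  0  0  0  0  1  1  1
 f  0  0  0  0  1  1  1
 o  0  0  0  0  1  1  1
 l  0  1  1  1  1  1  1
 o  0  1  1  1  1  1  1
 h  0  1  1  1  1  1  1
 b  0  1  1  1  1  1  1
 m  0  1  1  1  1  1  2
 o  0  1  1  1  1  1  2

1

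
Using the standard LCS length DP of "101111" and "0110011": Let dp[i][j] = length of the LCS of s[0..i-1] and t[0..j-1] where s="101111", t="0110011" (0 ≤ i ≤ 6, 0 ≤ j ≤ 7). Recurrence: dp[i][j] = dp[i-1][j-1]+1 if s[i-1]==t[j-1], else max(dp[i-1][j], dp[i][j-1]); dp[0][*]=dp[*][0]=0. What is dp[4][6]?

3

   ''  0  1  1  0  0  1  1
''  0  0  0  0  0  0  0  0
 1  0  0  1  1  1  1  1  1
 0  0  1  1  1  2  2  2  2
 1  0  1  2  2  2  2  3  3
 1  0  1  2  3  3  3  3  4
 1  0  1  2  3  3  3  4  4
 1  0  1  2  3  3  3  4  5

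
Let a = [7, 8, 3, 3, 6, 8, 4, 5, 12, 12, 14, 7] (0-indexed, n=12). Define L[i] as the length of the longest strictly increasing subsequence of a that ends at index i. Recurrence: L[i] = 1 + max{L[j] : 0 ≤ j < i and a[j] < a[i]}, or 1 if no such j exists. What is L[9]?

4

   i    0    1    2    3    4    5    6    7    8    9   10   11
a[i]    7    8    3    3    6    8    4    5   12   12   14    7
L[i]    1    2    1    1    2    3    2    3    4    4    5    4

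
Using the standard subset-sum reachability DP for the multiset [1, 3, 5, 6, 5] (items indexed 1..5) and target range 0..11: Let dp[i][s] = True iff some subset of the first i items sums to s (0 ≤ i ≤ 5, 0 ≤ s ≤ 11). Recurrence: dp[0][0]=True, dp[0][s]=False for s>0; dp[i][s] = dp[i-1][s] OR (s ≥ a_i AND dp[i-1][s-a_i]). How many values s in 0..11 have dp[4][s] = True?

i\s   0   1   2   3   4   5   6   7   8   9  10  11
  0   T   F   F   F   F   F   F   F   F   F   F   F
  1   T   T   F   F   F   F   F   F   F   F   F   F
  2   T   T   F   T   T   F   F   F   F   F   F   F
  3   T   T   F   T   T   T   T   F   T   T   F   F
  4   T   T   F   T   T   T   T   T   T   T   T   T
  5   T   T   F   T   T   T   T   T   T   T   T   T

11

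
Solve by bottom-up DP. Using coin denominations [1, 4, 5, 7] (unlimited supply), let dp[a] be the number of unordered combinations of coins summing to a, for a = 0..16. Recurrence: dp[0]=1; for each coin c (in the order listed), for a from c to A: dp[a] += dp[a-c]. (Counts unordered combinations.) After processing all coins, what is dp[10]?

after  coin     0     1     2     3     4     5     6     7     8     9    10    11    12    13    14    15    16
          1     1     1     1     1     1     1     1     1     1     1     1     1     1     1     1     1     1
          4     1     1     1     1     2     2     2     2     3     3     3     3     4     4     4     4     5
          5     1     1     1     1     2     3     3     3     4     5     6     6     7     8     9    10    11
          7     1     1     1     1     2     3     3     4     5     6     7     8    10    11    13    15    17

7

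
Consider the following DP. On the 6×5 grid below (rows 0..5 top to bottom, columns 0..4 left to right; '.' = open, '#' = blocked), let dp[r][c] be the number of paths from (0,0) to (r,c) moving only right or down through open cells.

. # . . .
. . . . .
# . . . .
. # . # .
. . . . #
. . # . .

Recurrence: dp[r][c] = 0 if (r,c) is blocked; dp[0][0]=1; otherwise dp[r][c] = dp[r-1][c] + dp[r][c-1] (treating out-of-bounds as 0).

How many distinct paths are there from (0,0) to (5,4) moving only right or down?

r\c   0   1   2   3   4
  0   1   0   0   0   0
  1   1   1   1   1   1
  2   0   1   2   3   4
  3   0   0   2   0   4
  4   0   0   2   2   0
  5   0   0   0   2   2

2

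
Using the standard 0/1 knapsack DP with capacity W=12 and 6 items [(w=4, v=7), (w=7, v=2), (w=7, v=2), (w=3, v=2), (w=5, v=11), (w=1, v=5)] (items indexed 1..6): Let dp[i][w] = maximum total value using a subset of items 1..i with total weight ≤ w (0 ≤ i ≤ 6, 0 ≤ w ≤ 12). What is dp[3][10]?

7

i\w   0   1   2   3   4   5   6   7   8   9  10  11  12
  0   0   0   0   0   0   0   0   0   0   0   0   0   0
  1   0   0   0   0   7   7   7   7   7   7   7   7   7
  2   0   0   0   0   7   7   7   7   7   7   7   9   9
  3   0   0   0   0   7   7   7   7   7   7   7   9   9
  4   0   0   0   2   7   7   7   9   9   9   9   9   9
  5   0   0   0   2   7  11  11  11  13  18  18  18  20
  6   0   5   5   5   7  12  16  16  16  18  23  23  23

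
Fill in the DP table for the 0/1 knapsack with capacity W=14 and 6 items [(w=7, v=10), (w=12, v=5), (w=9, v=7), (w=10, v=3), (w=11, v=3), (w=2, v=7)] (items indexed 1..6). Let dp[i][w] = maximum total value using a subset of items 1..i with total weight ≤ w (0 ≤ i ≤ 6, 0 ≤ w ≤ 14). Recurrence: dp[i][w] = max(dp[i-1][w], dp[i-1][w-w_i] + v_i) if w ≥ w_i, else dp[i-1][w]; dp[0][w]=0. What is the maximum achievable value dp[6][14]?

17

i\w   0   1   2   3   4   5   6   7   8   9  10  11  12  13  14
  0   0   0   0   0   0   0   0   0   0   0   0   0   0   0   0
  1   0   0   0   0   0   0   0  10  10  10  10  10  10  10  10
  2   0   0   0   0   0   0   0  10  10  10  10  10  10  10  10
  3   0   0   0   0   0   0   0  10  10  10  10  10  10  10  10
  4   0   0   0   0   0   0   0  10  10  10  10  10  10  10  10
  5   0   0   0   0   0   0   0  10  10  10  10  10  10  10  10
  6   0   0   7   7   7   7   7  10  10  17  17  17  17  17  17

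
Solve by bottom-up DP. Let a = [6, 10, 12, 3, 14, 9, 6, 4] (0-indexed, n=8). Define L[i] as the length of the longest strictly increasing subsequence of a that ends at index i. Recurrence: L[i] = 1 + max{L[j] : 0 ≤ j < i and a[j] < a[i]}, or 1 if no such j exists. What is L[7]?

2

   i    0    1    2    3    4    5    6    7
a[i]    6   10   12    3   14    9    6    4
L[i]    1    2    3    1    4    2    2    2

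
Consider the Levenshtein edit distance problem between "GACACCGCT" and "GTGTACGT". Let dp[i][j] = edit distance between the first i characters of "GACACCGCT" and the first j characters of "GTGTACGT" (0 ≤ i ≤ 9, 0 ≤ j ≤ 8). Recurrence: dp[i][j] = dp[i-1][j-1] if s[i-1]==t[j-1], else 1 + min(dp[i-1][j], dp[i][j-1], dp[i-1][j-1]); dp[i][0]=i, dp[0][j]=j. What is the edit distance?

5

   ''  G  T  G  T  A  C  G  T
''  0  1  2  3  4  5  6  7  8
 G  1  0  1  2  3  4  5  6  7
 A  2  1  1  2  3  3  4  5  6
 C  3  2  2  2  3  4  3  4  5
 A  4  3  3  3  3  3  4  4  5
 C  5  4  4  4  4  4  3  4  5
 C  6  5  5  5  5  5  4  4  5
 G  7  6  6  5  6  6  5  4  5
 C  8  7  7  6  6  7  6  5  5
 T  9  8  7  7  6  7  7  6  5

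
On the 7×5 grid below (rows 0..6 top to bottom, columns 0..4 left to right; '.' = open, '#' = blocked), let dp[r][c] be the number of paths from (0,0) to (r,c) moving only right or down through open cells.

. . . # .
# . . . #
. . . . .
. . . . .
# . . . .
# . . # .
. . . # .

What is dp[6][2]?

7

r\c   0   1   2   3   4
  0   1   1   1   0   0
  1   0   1   2   2   0
  2   0   1   3   5   5
  3   0   1   4   9  14
  4   0   1   5  14  28
  5   0   1   6   0  28
  6   0   1   7   0  28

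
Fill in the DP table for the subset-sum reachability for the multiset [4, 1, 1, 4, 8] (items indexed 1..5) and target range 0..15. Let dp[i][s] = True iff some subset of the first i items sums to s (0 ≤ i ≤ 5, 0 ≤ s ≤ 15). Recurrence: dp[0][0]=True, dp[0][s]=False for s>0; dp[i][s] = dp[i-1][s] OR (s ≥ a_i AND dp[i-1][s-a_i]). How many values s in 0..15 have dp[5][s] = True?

i\s   0   1   2   3   4   5   6   7   8   9  10  11  12  13  14  15
  0   T   F   F   F   F   F   F   F   F   F   F   F   F   F   F   F
  1   T   F   F   F   T   F   F   F   F   F   F   F   F   F   F   F
  2   T   T   F   F   T   T   F   F   F   F   F   F   F   F   F   F
  3   T   T   T   F   T   T   T   F   F   F   F   F   F   F   F   F
  4   T   T   T   F   T   T   T   F   T   T   T   F   F   F   F   F
  5   T   T   T   F   T   T   T   F   T   T   T   F   T   T   T   F

12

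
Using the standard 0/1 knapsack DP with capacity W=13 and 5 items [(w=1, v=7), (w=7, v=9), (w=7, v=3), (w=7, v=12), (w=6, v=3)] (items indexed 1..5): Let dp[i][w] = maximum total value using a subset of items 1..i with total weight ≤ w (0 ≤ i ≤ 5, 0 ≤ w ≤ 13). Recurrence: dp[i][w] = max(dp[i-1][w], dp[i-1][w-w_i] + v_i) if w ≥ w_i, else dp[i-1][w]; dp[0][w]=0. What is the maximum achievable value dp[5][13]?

i\w   0   1   2   3   4   5   6   7   8   9  10  11  12  13
  0   0   0   0   0   0   0   0   0   0   0   0   0   0   0
  1   0   7   7   7   7   7   7   7   7   7   7   7   7   7
  2   0   7   7   7   7   7   7   9  16  16  16  16  16  16
  3   0   7   7   7   7   7   7   9  16  16  16  16  16  16
  4   0   7   7   7   7   7   7  12  19  19  19  19  19  19
  5   0   7   7   7   7   7   7  12  19  19  19  19  19  19

19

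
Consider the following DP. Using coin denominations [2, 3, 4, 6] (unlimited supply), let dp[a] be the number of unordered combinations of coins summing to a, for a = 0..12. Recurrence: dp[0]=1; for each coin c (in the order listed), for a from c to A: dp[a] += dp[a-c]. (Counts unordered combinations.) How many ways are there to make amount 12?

after  coin     0     1     2     3     4     5     6     7     8     9    10    11    12
          2     1     0     1     0     1     0     1     0     1     0     1     0     1
          3     1     0     1     1     1     1     2     1     2     2     2     2     3
          4     1     0     1     1     2     1     3     2     4     3     5     4     7
          6     1     0     1     1     2     1     4     2     5     4     7     5    11

11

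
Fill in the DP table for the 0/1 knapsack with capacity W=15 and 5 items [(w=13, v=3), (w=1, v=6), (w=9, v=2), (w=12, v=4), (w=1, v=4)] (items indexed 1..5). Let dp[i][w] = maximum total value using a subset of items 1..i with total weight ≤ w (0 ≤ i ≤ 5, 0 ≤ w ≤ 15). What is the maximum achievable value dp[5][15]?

i\w   0   1   2   3   4   5   6   7   8   9  10  11  12  13  14  15
  0   0   0   0   0   0   0   0   0   0   0   0   0   0   0   0   0
  1   0   0   0   0   0   0   0   0   0   0   0   0   0   3   3   3
  2   0   6   6   6   6   6   6   6   6   6   6   6   6   6   9   9
  3   0   6   6   6   6   6   6   6   6   6   8   8   8   8   9   9
  4   0   6   6   6   6   6   6   6   6   6   8   8   8  10  10  10
  5   0   6  10  10  10  10  10  10  10  10  10  12  12  12  14  14

14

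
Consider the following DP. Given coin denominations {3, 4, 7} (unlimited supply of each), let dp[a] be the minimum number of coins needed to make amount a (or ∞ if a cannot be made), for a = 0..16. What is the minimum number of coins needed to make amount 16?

4

 a  0  1  2  3  4  5  6  7  8  9 10 11 12 13 14 15 16
dp  0  -  -  1  1  -  2  1  2  3  2  2  3  3  2  3  4
(- denotes ∞ / unreachable)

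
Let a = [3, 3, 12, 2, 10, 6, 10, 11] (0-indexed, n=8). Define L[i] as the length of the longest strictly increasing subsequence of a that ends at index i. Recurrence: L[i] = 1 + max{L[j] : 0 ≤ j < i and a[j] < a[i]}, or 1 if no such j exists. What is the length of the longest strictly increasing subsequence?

4

   i    0    1    2    3    4    5    6    7
a[i]    3    3   12    2   10    6   10   11
L[i]    1    1    2    1    2    2    3    4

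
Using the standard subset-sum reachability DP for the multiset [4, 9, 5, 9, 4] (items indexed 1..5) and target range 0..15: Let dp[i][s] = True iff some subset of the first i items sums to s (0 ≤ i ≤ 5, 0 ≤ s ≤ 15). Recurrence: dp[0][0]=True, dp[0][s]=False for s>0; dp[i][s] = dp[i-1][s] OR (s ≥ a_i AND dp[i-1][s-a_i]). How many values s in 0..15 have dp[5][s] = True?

7

i\s   0   1   2   3   4   5   6   7   8   9  10  11  12  13  14  15
  0   T   F   F   F   F   F   F   F   F   F   F   F   F   F   F   F
  1   T   F   F   F   T   F   F   F   F   F   F   F   F   F   F   F
  2   T   F   F   F   T   F   F   F   F   T   F   F   F   T   F   F
  3   T   F   F   F   T   T   F   F   F   T   F   F   F   T   T   F
  4   T   F   F   F   T   T   F   F   F   T   F   F   F   T   T   F
  5   T   F   F   F   T   T   F   F   T   T   F   F   F   T   T   F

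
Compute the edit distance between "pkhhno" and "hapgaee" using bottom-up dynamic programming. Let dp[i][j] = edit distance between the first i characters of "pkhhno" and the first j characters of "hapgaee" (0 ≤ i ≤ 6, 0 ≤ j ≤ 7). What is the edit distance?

   ''  h  a  p  g  a  e  e
''  0  1  2  3  4  5  6  7
 p  1  1  2  2  3  4  5  6
 k  2  2  2  3  3  4  5  6
 h  3  2  3  3  4  4  5  6
 h  4  3  3  4  4  5  5  6
 n  5  4  4  4  5  5  6  6
 o  6  5  5  5  5  6  6  7

7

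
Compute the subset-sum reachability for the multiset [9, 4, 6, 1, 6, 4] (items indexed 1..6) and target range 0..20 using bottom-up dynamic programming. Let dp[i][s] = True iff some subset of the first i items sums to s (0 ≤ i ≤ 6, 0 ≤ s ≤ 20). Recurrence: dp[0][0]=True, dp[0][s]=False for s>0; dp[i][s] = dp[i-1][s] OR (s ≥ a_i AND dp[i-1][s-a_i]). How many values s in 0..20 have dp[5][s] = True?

17

i\s   0   1   2   3   4   5   6   7   8   9  10  11  12  13  14  15  16  17  18  19  20
  0   T   F   F   F   F   F   F   F   F   F   F   F   F   F   F   F   F   F   F   F   F
  1   T   F   F   F   F   F   F   F   F   T   F   F   F   F   F   F   F   F   F   F   F
  2   T   F   F   F   T   F   F   F   F   T   F   F   F   T   F   F   F   F   F   F   F
  3   T   F   F   F   T   F   T   F   F   T   T   F   F   T   F   T   F   F   F   T   F
  4   T   T   F   F   T   T   T   T   F   T   T   T   F   T   T   T   T   F   F   T   T
  5   T   T   F   F   T   T   T   T   F   T   T   T   T   T   T   T   T   T   F   T   T
  6   T   T   F   F   T   T   T   T   T   T   T   T   T   T   T   T   T   T   T   T   T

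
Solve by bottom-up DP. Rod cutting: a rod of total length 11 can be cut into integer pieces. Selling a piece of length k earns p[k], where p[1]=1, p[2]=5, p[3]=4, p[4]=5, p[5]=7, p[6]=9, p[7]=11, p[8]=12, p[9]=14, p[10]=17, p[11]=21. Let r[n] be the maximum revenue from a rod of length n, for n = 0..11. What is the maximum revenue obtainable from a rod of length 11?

   n    0    1    2    3    4    5    6    7    8    9   10   11
r[n]    0    1    5    6   10   11   15   16   20   21   25   26

26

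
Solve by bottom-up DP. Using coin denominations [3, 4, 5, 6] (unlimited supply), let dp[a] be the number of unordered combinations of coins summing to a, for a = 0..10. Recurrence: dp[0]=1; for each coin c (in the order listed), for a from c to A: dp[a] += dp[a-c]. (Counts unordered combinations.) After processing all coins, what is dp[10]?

3

after  coin     0     1     2     3     4     5     6     7     8     9    10
          3     1     0     0     1     0     0     1     0     0     1     0
          4     1     0     0     1     1     0     1     1     1     1     1
          5     1     0     0     1     1     1     1     1     2     2     2
          6     1     0     0     1     1     1     2     1     2     3     3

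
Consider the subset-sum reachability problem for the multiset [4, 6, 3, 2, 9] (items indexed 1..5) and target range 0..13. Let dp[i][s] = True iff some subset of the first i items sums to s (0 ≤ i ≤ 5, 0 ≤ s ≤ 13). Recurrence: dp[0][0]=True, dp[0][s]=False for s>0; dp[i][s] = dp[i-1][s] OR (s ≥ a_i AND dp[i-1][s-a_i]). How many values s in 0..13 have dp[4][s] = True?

i\s   0   1   2   3   4   5   6   7   8   9  10  11  12  13
  0   T   F   F   F   F   F   F   F   F   F   F   F   F   F
  1   T   F   F   F   T   F   F   F   F   F   F   F   F   F
  2   T   F   F   F   T   F   T   F   F   F   T   F   F   F
  3   T   F   F   T   T   F   T   T   F   T   T   F   F   T
  4   T   F   T   T   T   T   T   T   T   T   T   T   T   T
  5   T   F   T   T   T   T   T   T   T   T   T   T   T   T

13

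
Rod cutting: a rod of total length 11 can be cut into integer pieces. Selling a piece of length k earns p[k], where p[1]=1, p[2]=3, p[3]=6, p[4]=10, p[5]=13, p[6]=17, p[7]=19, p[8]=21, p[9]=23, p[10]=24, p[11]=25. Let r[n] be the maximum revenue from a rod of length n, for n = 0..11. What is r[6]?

17

   n    0    1    2    3    4    5    6    7    8    9   10   11
r[n]    0    1    3    6   10   13   17   19   21   23   27   30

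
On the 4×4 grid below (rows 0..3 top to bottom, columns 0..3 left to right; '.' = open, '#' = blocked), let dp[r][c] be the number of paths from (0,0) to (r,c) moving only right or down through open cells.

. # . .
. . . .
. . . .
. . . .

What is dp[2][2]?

3

r\c   0   1   2   3
  0   1   0   0   0
  1   1   1   1   1
  2   1   2   3   4
  3   1   3   6  10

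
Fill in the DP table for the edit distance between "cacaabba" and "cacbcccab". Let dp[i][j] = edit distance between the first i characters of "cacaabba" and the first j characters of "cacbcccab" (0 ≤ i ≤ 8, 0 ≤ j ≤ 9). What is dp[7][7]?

4

   ''  c  a  c  b  c  c  c  a  b
''  0  1  2  3  4  5  6  7  8  9
 c  1  0  1  2  3  4  5  6  7  8
 a  2  1  0  1  2  3  4  5  6  7
 c  3  2  1  0  1  2  3  4  5  6
 a  4  3  2  1  1  2  3  4  4  5
 a  5  4  3  2  2  2  3  4  4  5
 b  6  5  4  3  2  3  3  4  5  4
 b  7  6  5  4  3  3  4  4  5  5
 a  8  7  6  5  4  4  4  5  4  5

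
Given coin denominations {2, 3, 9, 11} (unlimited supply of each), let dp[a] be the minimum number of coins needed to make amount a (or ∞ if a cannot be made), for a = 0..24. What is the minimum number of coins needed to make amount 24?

3

 a  0  1  2  3  4  5  6  7  8  9 10 11 12 13 14 15 16 17 18 19 20 21 22 23 24
dp  0  -  1  1  2  2  2  3  3  1  4  1  2  2  2  3  3  3  2  4  2  3  2  3  3
(- denotes ∞ / unreachable)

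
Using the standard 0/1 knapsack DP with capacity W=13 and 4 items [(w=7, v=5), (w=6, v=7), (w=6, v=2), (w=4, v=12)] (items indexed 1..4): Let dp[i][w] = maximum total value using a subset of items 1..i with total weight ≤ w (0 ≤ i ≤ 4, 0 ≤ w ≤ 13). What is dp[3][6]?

7

i\w   0   1   2   3   4   5   6   7   8   9  10  11  12  13
  0   0   0   0   0   0   0   0   0   0   0   0   0   0   0
  1   0   0   0   0   0   0   0   5   5   5   5   5   5   5
  2   0   0   0   0   0   0   7   7   7   7   7   7   7  12
  3   0   0   0   0   0   0   7   7   7   7   7   7   9  12
  4   0   0   0   0  12  12  12  12  12  12  19  19  19  19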